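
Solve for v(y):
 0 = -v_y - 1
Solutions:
 v(y) = C1 - y


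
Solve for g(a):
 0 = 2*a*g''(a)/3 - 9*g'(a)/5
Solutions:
 g(a) = C1 + C2*a^(37/10)


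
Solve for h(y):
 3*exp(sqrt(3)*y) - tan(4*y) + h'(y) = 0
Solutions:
 h(y) = C1 - sqrt(3)*exp(sqrt(3)*y) - log(cos(4*y))/4


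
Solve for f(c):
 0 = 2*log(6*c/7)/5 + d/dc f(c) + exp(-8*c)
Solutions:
 f(c) = C1 - 2*c*log(c)/5 + 2*c*(-log(6) + 1 + log(7))/5 + exp(-8*c)/8


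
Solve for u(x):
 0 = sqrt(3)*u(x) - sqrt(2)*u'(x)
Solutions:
 u(x) = C1*exp(sqrt(6)*x/2)


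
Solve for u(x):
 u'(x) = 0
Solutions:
 u(x) = C1


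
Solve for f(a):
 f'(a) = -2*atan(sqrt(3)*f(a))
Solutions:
 Integral(1/atan(sqrt(3)*_y), (_y, f(a))) = C1 - 2*a


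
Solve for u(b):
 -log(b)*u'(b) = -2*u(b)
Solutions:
 u(b) = C1*exp(2*li(b))


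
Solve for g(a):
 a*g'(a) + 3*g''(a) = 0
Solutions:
 g(a) = C1 + C2*erf(sqrt(6)*a/6)


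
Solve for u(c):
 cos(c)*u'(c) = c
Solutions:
 u(c) = C1 + Integral(c/cos(c), c)


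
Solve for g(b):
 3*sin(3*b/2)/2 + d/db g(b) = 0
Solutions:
 g(b) = C1 + cos(3*b/2)


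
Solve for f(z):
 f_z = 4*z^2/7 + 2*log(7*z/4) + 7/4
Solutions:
 f(z) = C1 + 4*z^3/21 + 2*z*log(z) - z/4 + z*log(49/16)


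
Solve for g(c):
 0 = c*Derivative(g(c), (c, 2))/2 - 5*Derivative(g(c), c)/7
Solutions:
 g(c) = C1 + C2*c^(17/7)


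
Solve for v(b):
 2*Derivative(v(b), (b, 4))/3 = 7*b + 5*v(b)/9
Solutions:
 v(b) = C1*exp(-5^(1/4)*6^(3/4)*b/6) + C2*exp(5^(1/4)*6^(3/4)*b/6) + C3*sin(5^(1/4)*6^(3/4)*b/6) + C4*cos(5^(1/4)*6^(3/4)*b/6) - 63*b/5


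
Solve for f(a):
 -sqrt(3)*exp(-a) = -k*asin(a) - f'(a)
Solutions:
 f(a) = C1 - a*k*asin(a) - k*sqrt(1 - a^2) - sqrt(3)*exp(-a)


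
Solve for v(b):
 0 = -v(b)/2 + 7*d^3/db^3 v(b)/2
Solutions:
 v(b) = C3*exp(7^(2/3)*b/7) + (C1*sin(sqrt(3)*7^(2/3)*b/14) + C2*cos(sqrt(3)*7^(2/3)*b/14))*exp(-7^(2/3)*b/14)


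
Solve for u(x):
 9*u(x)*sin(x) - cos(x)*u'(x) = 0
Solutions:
 u(x) = C1/cos(x)^9


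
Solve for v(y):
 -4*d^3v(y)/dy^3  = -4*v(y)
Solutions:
 v(y) = C3*exp(y) + (C1*sin(sqrt(3)*y/2) + C2*cos(sqrt(3)*y/2))*exp(-y/2)


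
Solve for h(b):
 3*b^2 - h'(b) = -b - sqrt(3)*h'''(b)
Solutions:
 h(b) = C1 + C2*exp(-3^(3/4)*b/3) + C3*exp(3^(3/4)*b/3) + b^3 + b^2/2 + 6*sqrt(3)*b


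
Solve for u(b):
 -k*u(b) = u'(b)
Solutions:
 u(b) = C1*exp(-b*k)


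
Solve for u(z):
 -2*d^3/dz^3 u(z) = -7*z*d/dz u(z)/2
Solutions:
 u(z) = C1 + Integral(C2*airyai(14^(1/3)*z/2) + C3*airybi(14^(1/3)*z/2), z)


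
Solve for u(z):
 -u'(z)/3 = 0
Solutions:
 u(z) = C1


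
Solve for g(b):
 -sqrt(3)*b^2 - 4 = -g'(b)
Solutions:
 g(b) = C1 + sqrt(3)*b^3/3 + 4*b


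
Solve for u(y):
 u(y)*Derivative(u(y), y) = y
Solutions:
 u(y) = -sqrt(C1 + y^2)
 u(y) = sqrt(C1 + y^2)


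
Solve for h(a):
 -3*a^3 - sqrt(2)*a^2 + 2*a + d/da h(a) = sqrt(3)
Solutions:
 h(a) = C1 + 3*a^4/4 + sqrt(2)*a^3/3 - a^2 + sqrt(3)*a


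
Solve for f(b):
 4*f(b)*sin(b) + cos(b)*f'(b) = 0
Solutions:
 f(b) = C1*cos(b)^4


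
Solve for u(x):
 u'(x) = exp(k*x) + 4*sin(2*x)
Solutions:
 u(x) = C1 - 2*cos(2*x) + exp(k*x)/k


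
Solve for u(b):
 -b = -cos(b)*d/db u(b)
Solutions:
 u(b) = C1 + Integral(b/cos(b), b)


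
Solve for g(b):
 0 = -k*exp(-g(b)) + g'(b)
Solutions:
 g(b) = log(C1 + b*k)


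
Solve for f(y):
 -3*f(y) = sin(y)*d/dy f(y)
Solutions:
 f(y) = C1*(cos(y) + 1)^(3/2)/(cos(y) - 1)^(3/2)


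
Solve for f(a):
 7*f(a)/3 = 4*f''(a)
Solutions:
 f(a) = C1*exp(-sqrt(21)*a/6) + C2*exp(sqrt(21)*a/6)


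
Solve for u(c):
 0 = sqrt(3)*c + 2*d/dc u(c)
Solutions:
 u(c) = C1 - sqrt(3)*c^2/4


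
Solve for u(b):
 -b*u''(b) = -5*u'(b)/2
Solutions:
 u(b) = C1 + C2*b^(7/2)


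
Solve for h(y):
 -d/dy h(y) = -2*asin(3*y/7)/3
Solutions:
 h(y) = C1 + 2*y*asin(3*y/7)/3 + 2*sqrt(49 - 9*y^2)/9


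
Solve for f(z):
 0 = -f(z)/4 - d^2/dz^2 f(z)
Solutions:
 f(z) = C1*sin(z/2) + C2*cos(z/2)


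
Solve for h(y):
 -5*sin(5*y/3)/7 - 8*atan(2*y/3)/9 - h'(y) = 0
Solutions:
 h(y) = C1 - 8*y*atan(2*y/3)/9 + 2*log(4*y^2 + 9)/3 + 3*cos(5*y/3)/7


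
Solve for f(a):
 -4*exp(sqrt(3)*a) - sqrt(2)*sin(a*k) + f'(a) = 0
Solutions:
 f(a) = C1 + 4*sqrt(3)*exp(sqrt(3)*a)/3 - sqrt(2)*cos(a*k)/k


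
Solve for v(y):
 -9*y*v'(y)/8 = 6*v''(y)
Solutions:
 v(y) = C1 + C2*erf(sqrt(6)*y/8)


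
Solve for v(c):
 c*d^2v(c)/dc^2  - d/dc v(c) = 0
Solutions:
 v(c) = C1 + C2*c^2


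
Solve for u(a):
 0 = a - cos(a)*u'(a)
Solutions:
 u(a) = C1 + Integral(a/cos(a), a)


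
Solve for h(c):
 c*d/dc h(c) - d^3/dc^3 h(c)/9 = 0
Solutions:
 h(c) = C1 + Integral(C2*airyai(3^(2/3)*c) + C3*airybi(3^(2/3)*c), c)


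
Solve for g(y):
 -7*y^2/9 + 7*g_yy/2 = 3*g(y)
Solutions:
 g(y) = C1*exp(-sqrt(42)*y/7) + C2*exp(sqrt(42)*y/7) - 7*y^2/27 - 49/81


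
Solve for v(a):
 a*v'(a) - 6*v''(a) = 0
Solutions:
 v(a) = C1 + C2*erfi(sqrt(3)*a/6)


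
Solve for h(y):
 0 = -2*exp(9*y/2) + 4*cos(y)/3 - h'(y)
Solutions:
 h(y) = C1 - 4*exp(9*y/2)/9 + 4*sin(y)/3


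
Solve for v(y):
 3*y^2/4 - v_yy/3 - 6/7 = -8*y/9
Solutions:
 v(y) = C1 + C2*y + 3*y^4/16 + 4*y^3/9 - 9*y^2/7


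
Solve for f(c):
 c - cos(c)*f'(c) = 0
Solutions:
 f(c) = C1 + Integral(c/cos(c), c)


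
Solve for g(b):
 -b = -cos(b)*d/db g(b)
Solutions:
 g(b) = C1 + Integral(b/cos(b), b)


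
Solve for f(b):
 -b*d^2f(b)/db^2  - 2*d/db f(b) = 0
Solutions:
 f(b) = C1 + C2/b


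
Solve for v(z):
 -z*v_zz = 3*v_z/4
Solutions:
 v(z) = C1 + C2*z^(1/4)


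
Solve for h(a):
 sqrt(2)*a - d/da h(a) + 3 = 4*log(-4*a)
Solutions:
 h(a) = C1 + sqrt(2)*a^2/2 - 4*a*log(-a) + a*(7 - 8*log(2))


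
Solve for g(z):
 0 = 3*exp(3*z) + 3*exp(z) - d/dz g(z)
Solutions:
 g(z) = C1 + exp(3*z) + 3*exp(z)


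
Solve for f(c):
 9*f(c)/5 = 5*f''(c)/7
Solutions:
 f(c) = C1*exp(-3*sqrt(7)*c/5) + C2*exp(3*sqrt(7)*c/5)


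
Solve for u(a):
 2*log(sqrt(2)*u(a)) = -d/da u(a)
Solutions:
 Integral(1/(2*log(_y) + log(2)), (_y, u(a))) = C1 - a


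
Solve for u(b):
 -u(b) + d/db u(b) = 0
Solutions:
 u(b) = C1*exp(b)


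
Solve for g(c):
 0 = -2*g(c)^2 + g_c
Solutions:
 g(c) = -1/(C1 + 2*c)


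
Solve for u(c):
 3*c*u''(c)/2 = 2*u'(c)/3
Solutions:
 u(c) = C1 + C2*c^(13/9)


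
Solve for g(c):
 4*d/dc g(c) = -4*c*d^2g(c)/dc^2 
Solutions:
 g(c) = C1 + C2*log(c)


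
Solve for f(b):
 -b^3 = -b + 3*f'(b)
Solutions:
 f(b) = C1 - b^4/12 + b^2/6


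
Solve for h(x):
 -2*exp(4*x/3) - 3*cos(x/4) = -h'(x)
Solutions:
 h(x) = C1 + 3*exp(4*x/3)/2 + 12*sin(x/4)


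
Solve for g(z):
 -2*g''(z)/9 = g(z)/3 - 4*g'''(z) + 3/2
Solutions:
 g(z) = C1*exp(z*(-(81*sqrt(6563) + 6562)^(1/3) - 1/(81*sqrt(6563) + 6562)^(1/3) + 2)/108)*sin(sqrt(3)*z*(-(81*sqrt(6563) + 6562)^(1/3) + (81*sqrt(6563) + 6562)^(-1/3))/108) + C2*exp(z*(-(81*sqrt(6563) + 6562)^(1/3) - 1/(81*sqrt(6563) + 6562)^(1/3) + 2)/108)*cos(sqrt(3)*z*(-(81*sqrt(6563) + 6562)^(1/3) + (81*sqrt(6563) + 6562)^(-1/3))/108) + C3*exp(z*((81*sqrt(6563) + 6562)^(-1/3) + 1 + (81*sqrt(6563) + 6562)^(1/3))/54) - 9/2


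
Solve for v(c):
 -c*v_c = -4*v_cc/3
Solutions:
 v(c) = C1 + C2*erfi(sqrt(6)*c/4)


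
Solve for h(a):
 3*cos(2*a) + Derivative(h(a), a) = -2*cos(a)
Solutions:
 h(a) = C1 - 2*sin(a) - 3*sin(2*a)/2


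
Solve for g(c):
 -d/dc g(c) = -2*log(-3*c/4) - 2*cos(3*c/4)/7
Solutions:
 g(c) = C1 + 2*c*log(-c) - 4*c*log(2) - 2*c + 2*c*log(3) + 8*sin(3*c/4)/21


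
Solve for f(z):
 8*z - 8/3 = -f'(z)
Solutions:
 f(z) = C1 - 4*z^2 + 8*z/3


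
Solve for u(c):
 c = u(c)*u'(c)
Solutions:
 u(c) = -sqrt(C1 + c^2)
 u(c) = sqrt(C1 + c^2)


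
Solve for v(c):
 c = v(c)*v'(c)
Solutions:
 v(c) = -sqrt(C1 + c^2)
 v(c) = sqrt(C1 + c^2)


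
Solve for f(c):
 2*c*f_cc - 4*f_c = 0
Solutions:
 f(c) = C1 + C2*c^3


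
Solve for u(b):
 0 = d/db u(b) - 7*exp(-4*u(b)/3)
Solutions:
 u(b) = 3*log(-I*(C1 + 28*b/3)^(1/4))
 u(b) = 3*log(I*(C1 + 28*b/3)^(1/4))
 u(b) = 3*log(-(C1 + 28*b/3)^(1/4))
 u(b) = 3*log(C1 + 28*b/3)/4


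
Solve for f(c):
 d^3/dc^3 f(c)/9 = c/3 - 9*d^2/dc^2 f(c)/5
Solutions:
 f(c) = C1 + C2*c + C3*exp(-81*c/5) + 5*c^3/162 - 25*c^2/4374


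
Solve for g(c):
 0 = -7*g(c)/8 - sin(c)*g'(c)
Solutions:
 g(c) = C1*(cos(c) + 1)^(7/16)/(cos(c) - 1)^(7/16)


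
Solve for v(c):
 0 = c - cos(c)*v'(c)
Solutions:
 v(c) = C1 + Integral(c/cos(c), c)


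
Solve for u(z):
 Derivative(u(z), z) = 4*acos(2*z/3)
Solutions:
 u(z) = C1 + 4*z*acos(2*z/3) - 2*sqrt(9 - 4*z^2)


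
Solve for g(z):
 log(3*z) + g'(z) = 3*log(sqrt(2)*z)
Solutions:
 g(z) = C1 + 2*z*log(z) - 2*z + z*log(2*sqrt(2)/3)


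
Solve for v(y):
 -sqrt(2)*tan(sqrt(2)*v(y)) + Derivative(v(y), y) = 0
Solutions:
 v(y) = sqrt(2)*(pi - asin(C1*exp(2*y)))/2
 v(y) = sqrt(2)*asin(C1*exp(2*y))/2


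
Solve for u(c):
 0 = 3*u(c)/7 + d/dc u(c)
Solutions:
 u(c) = C1*exp(-3*c/7)


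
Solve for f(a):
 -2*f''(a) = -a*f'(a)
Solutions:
 f(a) = C1 + C2*erfi(a/2)


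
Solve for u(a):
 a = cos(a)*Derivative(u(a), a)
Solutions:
 u(a) = C1 + Integral(a/cos(a), a)


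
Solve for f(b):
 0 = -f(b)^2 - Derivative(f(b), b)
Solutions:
 f(b) = 1/(C1 + b)


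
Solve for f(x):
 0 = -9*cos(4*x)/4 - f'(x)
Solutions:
 f(x) = C1 - 9*sin(4*x)/16


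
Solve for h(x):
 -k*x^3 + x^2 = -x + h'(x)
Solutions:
 h(x) = C1 - k*x^4/4 + x^3/3 + x^2/2


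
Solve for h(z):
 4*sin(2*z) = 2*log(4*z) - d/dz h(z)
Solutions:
 h(z) = C1 + 2*z*log(z) - 2*z + 4*z*log(2) + 2*cos(2*z)


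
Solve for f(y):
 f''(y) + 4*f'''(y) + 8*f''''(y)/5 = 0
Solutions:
 f(y) = C1 + C2*y + C3*exp(y*(-5 + sqrt(15))/4) + C4*exp(-y*(sqrt(15) + 5)/4)


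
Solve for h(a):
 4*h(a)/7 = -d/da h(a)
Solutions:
 h(a) = C1*exp(-4*a/7)


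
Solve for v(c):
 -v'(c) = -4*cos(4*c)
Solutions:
 v(c) = C1 + sin(4*c)


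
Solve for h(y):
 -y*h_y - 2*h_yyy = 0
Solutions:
 h(y) = C1 + Integral(C2*airyai(-2^(2/3)*y/2) + C3*airybi(-2^(2/3)*y/2), y)


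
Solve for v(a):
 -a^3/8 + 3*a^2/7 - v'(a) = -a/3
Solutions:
 v(a) = C1 - a^4/32 + a^3/7 + a^2/6


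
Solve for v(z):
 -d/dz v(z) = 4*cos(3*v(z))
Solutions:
 v(z) = -asin((C1 + exp(24*z))/(C1 - exp(24*z)))/3 + pi/3
 v(z) = asin((C1 + exp(24*z))/(C1 - exp(24*z)))/3


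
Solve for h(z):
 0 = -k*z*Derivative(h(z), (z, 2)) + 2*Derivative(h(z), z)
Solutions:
 h(z) = C1 + z^(((re(k) + 2)*re(k) + im(k)^2)/(re(k)^2 + im(k)^2))*(C2*sin(2*log(z)*Abs(im(k))/(re(k)^2 + im(k)^2)) + C3*cos(2*log(z)*im(k)/(re(k)^2 + im(k)^2)))


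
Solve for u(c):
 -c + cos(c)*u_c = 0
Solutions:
 u(c) = C1 + Integral(c/cos(c), c)


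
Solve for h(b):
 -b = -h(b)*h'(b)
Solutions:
 h(b) = -sqrt(C1 + b^2)
 h(b) = sqrt(C1 + b^2)


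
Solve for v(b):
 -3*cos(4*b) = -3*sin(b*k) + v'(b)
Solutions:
 v(b) = C1 - 3*sin(4*b)/4 - 3*cos(b*k)/k


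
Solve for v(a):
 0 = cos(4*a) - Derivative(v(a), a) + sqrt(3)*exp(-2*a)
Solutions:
 v(a) = C1 + sin(4*a)/4 - sqrt(3)*exp(-2*a)/2


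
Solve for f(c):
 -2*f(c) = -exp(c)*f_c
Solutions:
 f(c) = C1*exp(-2*exp(-c))


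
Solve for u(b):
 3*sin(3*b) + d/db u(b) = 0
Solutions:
 u(b) = C1 + cos(3*b)


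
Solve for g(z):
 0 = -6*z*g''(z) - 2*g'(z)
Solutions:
 g(z) = C1 + C2*z^(2/3)


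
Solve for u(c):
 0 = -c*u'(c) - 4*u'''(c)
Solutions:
 u(c) = C1 + Integral(C2*airyai(-2^(1/3)*c/2) + C3*airybi(-2^(1/3)*c/2), c)


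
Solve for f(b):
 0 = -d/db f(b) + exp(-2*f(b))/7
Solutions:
 f(b) = log(-sqrt(C1 + 14*b)) - log(7)
 f(b) = log(C1 + 14*b)/2 - log(7)


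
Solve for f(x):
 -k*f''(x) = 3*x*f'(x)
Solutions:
 f(x) = C1 + C2*sqrt(k)*erf(sqrt(6)*x*sqrt(1/k)/2)


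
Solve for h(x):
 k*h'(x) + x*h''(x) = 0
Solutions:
 h(x) = C1 + x^(1 - re(k))*(C2*sin(log(x)*Abs(im(k))) + C3*cos(log(x)*im(k)))


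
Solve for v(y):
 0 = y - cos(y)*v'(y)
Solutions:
 v(y) = C1 + Integral(y/cos(y), y)


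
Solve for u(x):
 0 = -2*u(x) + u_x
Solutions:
 u(x) = C1*exp(2*x)


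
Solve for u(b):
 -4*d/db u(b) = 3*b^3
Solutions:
 u(b) = C1 - 3*b^4/16


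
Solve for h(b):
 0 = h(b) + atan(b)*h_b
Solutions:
 h(b) = C1*exp(-Integral(1/atan(b), b))


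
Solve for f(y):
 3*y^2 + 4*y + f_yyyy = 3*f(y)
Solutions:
 f(y) = C1*exp(-3^(1/4)*y) + C2*exp(3^(1/4)*y) + C3*sin(3^(1/4)*y) + C4*cos(3^(1/4)*y) + y^2 + 4*y/3


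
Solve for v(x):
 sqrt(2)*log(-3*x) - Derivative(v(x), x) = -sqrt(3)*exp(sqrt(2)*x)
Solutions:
 v(x) = C1 + sqrt(2)*x*log(-x) + sqrt(2)*x*(-1 + log(3)) + sqrt(6)*exp(sqrt(2)*x)/2


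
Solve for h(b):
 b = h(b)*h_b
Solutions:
 h(b) = -sqrt(C1 + b^2)
 h(b) = sqrt(C1 + b^2)


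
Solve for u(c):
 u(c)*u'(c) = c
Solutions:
 u(c) = -sqrt(C1 + c^2)
 u(c) = sqrt(C1 + c^2)


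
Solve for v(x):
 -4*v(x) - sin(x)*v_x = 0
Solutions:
 v(x) = C1*(cos(x)^2 + 2*cos(x) + 1)/(cos(x)^2 - 2*cos(x) + 1)


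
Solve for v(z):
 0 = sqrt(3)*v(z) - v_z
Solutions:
 v(z) = C1*exp(sqrt(3)*z)


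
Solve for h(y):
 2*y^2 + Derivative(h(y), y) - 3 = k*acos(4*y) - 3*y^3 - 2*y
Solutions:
 h(y) = C1 + k*(y*acos(4*y) - sqrt(1 - 16*y^2)/4) - 3*y^4/4 - 2*y^3/3 - y^2 + 3*y


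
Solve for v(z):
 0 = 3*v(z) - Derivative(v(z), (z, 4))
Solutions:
 v(z) = C1*exp(-3^(1/4)*z) + C2*exp(3^(1/4)*z) + C3*sin(3^(1/4)*z) + C4*cos(3^(1/4)*z)


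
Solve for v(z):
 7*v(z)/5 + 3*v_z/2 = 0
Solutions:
 v(z) = C1*exp(-14*z/15)


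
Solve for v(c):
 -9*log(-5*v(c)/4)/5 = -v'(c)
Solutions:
 -5*Integral(1/(log(-_y) - 2*log(2) + log(5)), (_y, v(c)))/9 = C1 - c


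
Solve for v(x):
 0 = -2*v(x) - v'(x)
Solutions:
 v(x) = C1*exp(-2*x)


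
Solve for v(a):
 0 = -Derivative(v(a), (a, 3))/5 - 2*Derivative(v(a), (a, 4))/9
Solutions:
 v(a) = C1 + C2*a + C3*a^2 + C4*exp(-9*a/10)


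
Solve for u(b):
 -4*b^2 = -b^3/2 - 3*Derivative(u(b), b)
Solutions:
 u(b) = C1 - b^4/24 + 4*b^3/9


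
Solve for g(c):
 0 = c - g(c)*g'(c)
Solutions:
 g(c) = -sqrt(C1 + c^2)
 g(c) = sqrt(C1 + c^2)


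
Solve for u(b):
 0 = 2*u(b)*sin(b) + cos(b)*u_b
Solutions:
 u(b) = C1*cos(b)^2


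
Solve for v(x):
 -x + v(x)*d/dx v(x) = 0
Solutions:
 v(x) = -sqrt(C1 + x^2)
 v(x) = sqrt(C1 + x^2)


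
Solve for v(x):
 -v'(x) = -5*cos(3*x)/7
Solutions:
 v(x) = C1 + 5*sin(3*x)/21


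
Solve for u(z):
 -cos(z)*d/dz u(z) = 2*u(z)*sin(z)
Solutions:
 u(z) = C1*cos(z)^2


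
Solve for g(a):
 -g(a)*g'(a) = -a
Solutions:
 g(a) = -sqrt(C1 + a^2)
 g(a) = sqrt(C1 + a^2)


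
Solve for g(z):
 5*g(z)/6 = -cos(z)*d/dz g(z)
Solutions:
 g(z) = C1*(sin(z) - 1)^(5/12)/(sin(z) + 1)^(5/12)


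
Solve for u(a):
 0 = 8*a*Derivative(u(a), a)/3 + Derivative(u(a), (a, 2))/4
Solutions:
 u(a) = C1 + C2*erf(4*sqrt(3)*a/3)


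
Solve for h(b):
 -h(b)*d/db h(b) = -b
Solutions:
 h(b) = -sqrt(C1 + b^2)
 h(b) = sqrt(C1 + b^2)


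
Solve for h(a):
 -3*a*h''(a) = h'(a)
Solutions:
 h(a) = C1 + C2*a^(2/3)


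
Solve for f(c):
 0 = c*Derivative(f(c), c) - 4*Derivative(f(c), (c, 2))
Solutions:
 f(c) = C1 + C2*erfi(sqrt(2)*c/4)


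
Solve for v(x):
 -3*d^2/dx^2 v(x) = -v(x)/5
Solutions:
 v(x) = C1*exp(-sqrt(15)*x/15) + C2*exp(sqrt(15)*x/15)


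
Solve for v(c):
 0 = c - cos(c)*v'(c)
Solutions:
 v(c) = C1 + Integral(c/cos(c), c)


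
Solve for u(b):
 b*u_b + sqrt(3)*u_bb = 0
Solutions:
 u(b) = C1 + C2*erf(sqrt(2)*3^(3/4)*b/6)


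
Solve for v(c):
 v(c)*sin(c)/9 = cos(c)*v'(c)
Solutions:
 v(c) = C1/cos(c)^(1/9)


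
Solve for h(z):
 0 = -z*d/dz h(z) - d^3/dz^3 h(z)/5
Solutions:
 h(z) = C1 + Integral(C2*airyai(-5^(1/3)*z) + C3*airybi(-5^(1/3)*z), z)


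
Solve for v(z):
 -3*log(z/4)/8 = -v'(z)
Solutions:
 v(z) = C1 + 3*z*log(z)/8 - 3*z*log(2)/4 - 3*z/8


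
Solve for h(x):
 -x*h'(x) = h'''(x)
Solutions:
 h(x) = C1 + Integral(C2*airyai(-x) + C3*airybi(-x), x)


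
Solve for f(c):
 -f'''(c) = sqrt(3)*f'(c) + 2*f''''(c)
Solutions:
 f(c) = C1 + C2*exp(c*(-2 + (1 + 54*sqrt(3) + sqrt(-1 + (1 + 54*sqrt(3))^2))^(-1/3) + (1 + 54*sqrt(3) + sqrt(-1 + (1 + 54*sqrt(3))^2))^(1/3))/12)*sin(sqrt(3)*c*(-(1 + 54*sqrt(3) + sqrt(-1 + (1 + 54*sqrt(3))^2))^(1/3) + (1 + 54*sqrt(3) + sqrt(-1 + (1 + 54*sqrt(3))^2))^(-1/3))/12) + C3*exp(c*(-2 + (1 + 54*sqrt(3) + sqrt(-1 + (1 + 54*sqrt(3))^2))^(-1/3) + (1 + 54*sqrt(3) + sqrt(-1 + (1 + 54*sqrt(3))^2))^(1/3))/12)*cos(sqrt(3)*c*(-(1 + 54*sqrt(3) + sqrt(-1 + (1 + 54*sqrt(3))^2))^(1/3) + (1 + 54*sqrt(3) + sqrt(-1 + (1 + 54*sqrt(3))^2))^(-1/3))/12) + C4*exp(-c*((1 + 54*sqrt(3) + sqrt(-1 + (1 + 54*sqrt(3))^2))^(-1/3) + 1 + (1 + 54*sqrt(3) + sqrt(-1 + (1 + 54*sqrt(3))^2))^(1/3))/6)


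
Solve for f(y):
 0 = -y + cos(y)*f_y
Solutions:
 f(y) = C1 + Integral(y/cos(y), y)


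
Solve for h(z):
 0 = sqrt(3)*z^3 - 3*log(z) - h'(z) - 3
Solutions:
 h(z) = C1 + sqrt(3)*z^4/4 - 3*z*log(z)


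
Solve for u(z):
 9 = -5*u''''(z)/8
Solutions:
 u(z) = C1 + C2*z + C3*z^2 + C4*z^3 - 3*z^4/5


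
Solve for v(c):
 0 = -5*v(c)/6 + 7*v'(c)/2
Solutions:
 v(c) = C1*exp(5*c/21)


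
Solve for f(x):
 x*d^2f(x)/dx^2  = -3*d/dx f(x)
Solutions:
 f(x) = C1 + C2/x^2


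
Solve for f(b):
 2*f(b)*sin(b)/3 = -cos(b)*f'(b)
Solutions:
 f(b) = C1*cos(b)^(2/3)


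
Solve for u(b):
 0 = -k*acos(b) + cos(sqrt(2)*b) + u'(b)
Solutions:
 u(b) = C1 + k*(b*acos(b) - sqrt(1 - b^2)) - sqrt(2)*sin(sqrt(2)*b)/2


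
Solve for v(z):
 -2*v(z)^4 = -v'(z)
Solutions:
 v(z) = (-1/(C1 + 6*z))^(1/3)
 v(z) = (-1/(C1 + 2*z))^(1/3)*(-3^(2/3) - 3*3^(1/6)*I)/6
 v(z) = (-1/(C1 + 2*z))^(1/3)*(-3^(2/3) + 3*3^(1/6)*I)/6


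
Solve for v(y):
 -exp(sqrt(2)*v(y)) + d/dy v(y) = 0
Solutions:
 v(y) = sqrt(2)*(2*log(-1/(C1 + y)) - log(2))/4


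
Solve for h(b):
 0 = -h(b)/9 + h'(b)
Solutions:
 h(b) = C1*exp(b/9)


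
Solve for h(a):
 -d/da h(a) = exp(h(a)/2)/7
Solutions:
 h(a) = 2*log(1/(C1 + a)) + 2*log(14)


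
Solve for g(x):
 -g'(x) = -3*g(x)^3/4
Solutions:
 g(x) = -sqrt(2)*sqrt(-1/(C1 + 3*x))
 g(x) = sqrt(2)*sqrt(-1/(C1 + 3*x))


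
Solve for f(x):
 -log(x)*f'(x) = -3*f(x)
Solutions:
 f(x) = C1*exp(3*li(x))


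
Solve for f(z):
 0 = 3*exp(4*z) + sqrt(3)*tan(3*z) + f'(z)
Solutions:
 f(z) = C1 - 3*exp(4*z)/4 + sqrt(3)*log(cos(3*z))/3


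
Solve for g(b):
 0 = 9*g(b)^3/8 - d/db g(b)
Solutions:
 g(b) = -2*sqrt(-1/(C1 + 9*b))
 g(b) = 2*sqrt(-1/(C1 + 9*b))


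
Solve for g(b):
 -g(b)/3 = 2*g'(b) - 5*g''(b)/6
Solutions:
 g(b) = C1*exp(b*(6 - sqrt(46))/5) + C2*exp(b*(6 + sqrt(46))/5)


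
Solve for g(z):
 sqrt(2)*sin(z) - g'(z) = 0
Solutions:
 g(z) = C1 - sqrt(2)*cos(z)


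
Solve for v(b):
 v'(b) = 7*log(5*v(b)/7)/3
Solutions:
 -3*Integral(1/(log(_y) - log(7) + log(5)), (_y, v(b)))/7 = C1 - b


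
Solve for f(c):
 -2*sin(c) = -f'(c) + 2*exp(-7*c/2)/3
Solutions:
 f(c) = C1 - 2*cos(c) - 4*exp(-7*c/2)/21


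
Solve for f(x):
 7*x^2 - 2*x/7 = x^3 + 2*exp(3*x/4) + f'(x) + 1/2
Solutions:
 f(x) = C1 - x^4/4 + 7*x^3/3 - x^2/7 - x/2 - 8*exp(3*x/4)/3


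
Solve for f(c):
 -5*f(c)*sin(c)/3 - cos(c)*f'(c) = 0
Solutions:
 f(c) = C1*cos(c)^(5/3)


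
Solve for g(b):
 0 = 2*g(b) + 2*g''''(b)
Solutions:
 g(b) = (C1*sin(sqrt(2)*b/2) + C2*cos(sqrt(2)*b/2))*exp(-sqrt(2)*b/2) + (C3*sin(sqrt(2)*b/2) + C4*cos(sqrt(2)*b/2))*exp(sqrt(2)*b/2)


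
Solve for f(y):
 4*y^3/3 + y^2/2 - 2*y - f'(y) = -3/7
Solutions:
 f(y) = C1 + y^4/3 + y^3/6 - y^2 + 3*y/7


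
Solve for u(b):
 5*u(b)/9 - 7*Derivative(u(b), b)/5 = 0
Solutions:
 u(b) = C1*exp(25*b/63)


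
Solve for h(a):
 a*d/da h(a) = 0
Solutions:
 h(a) = C1


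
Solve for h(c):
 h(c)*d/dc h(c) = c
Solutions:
 h(c) = -sqrt(C1 + c^2)
 h(c) = sqrt(C1 + c^2)


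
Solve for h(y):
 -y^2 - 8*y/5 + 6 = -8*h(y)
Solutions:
 h(y) = y^2/8 + y/5 - 3/4


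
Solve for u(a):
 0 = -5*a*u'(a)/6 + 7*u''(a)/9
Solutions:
 u(a) = C1 + C2*erfi(sqrt(105)*a/14)


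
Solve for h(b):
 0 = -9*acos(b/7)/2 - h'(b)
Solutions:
 h(b) = C1 - 9*b*acos(b/7)/2 + 9*sqrt(49 - b^2)/2


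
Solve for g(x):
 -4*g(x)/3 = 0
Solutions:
 g(x) = 0


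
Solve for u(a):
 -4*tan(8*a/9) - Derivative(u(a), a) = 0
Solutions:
 u(a) = C1 + 9*log(cos(8*a/9))/2


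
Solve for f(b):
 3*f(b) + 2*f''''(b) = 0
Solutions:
 f(b) = (C1*sin(6^(1/4)*b/2) + C2*cos(6^(1/4)*b/2))*exp(-6^(1/4)*b/2) + (C3*sin(6^(1/4)*b/2) + C4*cos(6^(1/4)*b/2))*exp(6^(1/4)*b/2)


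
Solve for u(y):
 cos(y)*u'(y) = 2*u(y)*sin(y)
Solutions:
 u(y) = C1/cos(y)^2


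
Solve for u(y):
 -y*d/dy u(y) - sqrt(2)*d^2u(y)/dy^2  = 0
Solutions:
 u(y) = C1 + C2*erf(2^(1/4)*y/2)


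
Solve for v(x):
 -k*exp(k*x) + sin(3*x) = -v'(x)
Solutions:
 v(x) = C1 + exp(k*x) + cos(3*x)/3


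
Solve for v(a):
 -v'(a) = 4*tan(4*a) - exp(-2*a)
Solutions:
 v(a) = C1 - log(tan(4*a)^2 + 1)/2 - exp(-2*a)/2


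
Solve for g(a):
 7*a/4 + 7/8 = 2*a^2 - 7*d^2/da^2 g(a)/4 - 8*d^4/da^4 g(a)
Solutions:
 g(a) = C1 + C2*a + C3*sin(sqrt(14)*a/8) + C4*cos(sqrt(14)*a/8) + 2*a^4/21 - a^3/6 - 1073*a^2/196


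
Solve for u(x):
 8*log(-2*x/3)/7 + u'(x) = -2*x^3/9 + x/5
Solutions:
 u(x) = C1 - x^4/18 + x^2/10 - 8*x*log(-x)/7 + 8*x*(-log(2) + 1 + log(3))/7


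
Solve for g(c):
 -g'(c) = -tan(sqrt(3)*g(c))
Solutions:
 g(c) = sqrt(3)*(pi - asin(C1*exp(sqrt(3)*c)))/3
 g(c) = sqrt(3)*asin(C1*exp(sqrt(3)*c))/3


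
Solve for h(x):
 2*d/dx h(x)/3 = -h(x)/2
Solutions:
 h(x) = C1*exp(-3*x/4)


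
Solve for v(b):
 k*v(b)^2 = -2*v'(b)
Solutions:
 v(b) = 2/(C1 + b*k)


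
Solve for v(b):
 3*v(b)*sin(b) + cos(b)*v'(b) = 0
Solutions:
 v(b) = C1*cos(b)^3


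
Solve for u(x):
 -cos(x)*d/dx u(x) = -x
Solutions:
 u(x) = C1 + Integral(x/cos(x), x)


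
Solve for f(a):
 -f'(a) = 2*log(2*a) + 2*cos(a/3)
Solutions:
 f(a) = C1 - 2*a*log(a) - 2*a*log(2) + 2*a - 6*sin(a/3)


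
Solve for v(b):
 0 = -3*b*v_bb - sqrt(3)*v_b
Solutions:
 v(b) = C1 + C2*b^(1 - sqrt(3)/3)


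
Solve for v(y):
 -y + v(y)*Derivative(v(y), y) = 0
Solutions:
 v(y) = -sqrt(C1 + y^2)
 v(y) = sqrt(C1 + y^2)


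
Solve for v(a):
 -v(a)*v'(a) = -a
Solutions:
 v(a) = -sqrt(C1 + a^2)
 v(a) = sqrt(C1 + a^2)


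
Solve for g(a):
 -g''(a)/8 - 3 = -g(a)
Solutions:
 g(a) = C1*exp(-2*sqrt(2)*a) + C2*exp(2*sqrt(2)*a) + 3


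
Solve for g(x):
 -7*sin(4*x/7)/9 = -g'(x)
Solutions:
 g(x) = C1 - 49*cos(4*x/7)/36


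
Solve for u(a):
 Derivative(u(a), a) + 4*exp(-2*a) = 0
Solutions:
 u(a) = C1 + 2*exp(-2*a)


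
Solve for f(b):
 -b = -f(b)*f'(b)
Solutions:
 f(b) = -sqrt(C1 + b^2)
 f(b) = sqrt(C1 + b^2)


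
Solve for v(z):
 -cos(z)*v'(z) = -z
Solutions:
 v(z) = C1 + Integral(z/cos(z), z)


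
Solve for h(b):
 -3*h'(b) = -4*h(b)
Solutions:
 h(b) = C1*exp(4*b/3)


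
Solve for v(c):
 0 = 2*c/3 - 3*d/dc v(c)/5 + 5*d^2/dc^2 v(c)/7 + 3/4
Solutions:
 v(c) = C1 + C2*exp(21*c/25) + 5*c^2/9 + 1945*c/756


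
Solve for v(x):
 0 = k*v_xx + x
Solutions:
 v(x) = C1 + C2*x - x^3/(6*k)


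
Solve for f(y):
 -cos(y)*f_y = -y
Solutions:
 f(y) = C1 + Integral(y/cos(y), y)


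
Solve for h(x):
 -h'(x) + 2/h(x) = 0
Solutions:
 h(x) = -sqrt(C1 + 4*x)
 h(x) = sqrt(C1 + 4*x)


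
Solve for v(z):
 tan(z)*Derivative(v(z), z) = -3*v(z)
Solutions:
 v(z) = C1/sin(z)^3


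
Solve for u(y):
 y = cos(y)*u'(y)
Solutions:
 u(y) = C1 + Integral(y/cos(y), y)


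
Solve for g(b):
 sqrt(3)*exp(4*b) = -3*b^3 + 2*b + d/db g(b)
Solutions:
 g(b) = C1 + 3*b^4/4 - b^2 + sqrt(3)*exp(4*b)/4


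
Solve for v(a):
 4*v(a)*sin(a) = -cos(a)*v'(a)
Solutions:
 v(a) = C1*cos(a)^4


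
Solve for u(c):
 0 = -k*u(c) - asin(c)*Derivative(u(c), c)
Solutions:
 u(c) = C1*exp(-k*Integral(1/asin(c), c))


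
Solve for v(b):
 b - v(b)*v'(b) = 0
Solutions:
 v(b) = -sqrt(C1 + b^2)
 v(b) = sqrt(C1 + b^2)


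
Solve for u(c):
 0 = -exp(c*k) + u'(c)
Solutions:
 u(c) = C1 + exp(c*k)/k


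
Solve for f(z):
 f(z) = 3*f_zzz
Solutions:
 f(z) = C3*exp(3^(2/3)*z/3) + (C1*sin(3^(1/6)*z/2) + C2*cos(3^(1/6)*z/2))*exp(-3^(2/3)*z/6)


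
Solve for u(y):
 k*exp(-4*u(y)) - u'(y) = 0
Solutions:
 u(y) = log(-I*(C1 + 4*k*y)^(1/4))
 u(y) = log(I*(C1 + 4*k*y)^(1/4))
 u(y) = log(-(C1 + 4*k*y)^(1/4))
 u(y) = log(C1 + 4*k*y)/4


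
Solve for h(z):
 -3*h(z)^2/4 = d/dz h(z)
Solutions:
 h(z) = 4/(C1 + 3*z)


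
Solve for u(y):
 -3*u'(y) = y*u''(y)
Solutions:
 u(y) = C1 + C2/y^2


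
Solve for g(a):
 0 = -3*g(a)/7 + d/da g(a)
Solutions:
 g(a) = C1*exp(3*a/7)


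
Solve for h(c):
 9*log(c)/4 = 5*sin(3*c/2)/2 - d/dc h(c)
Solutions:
 h(c) = C1 - 9*c*log(c)/4 + 9*c/4 - 5*cos(3*c/2)/3


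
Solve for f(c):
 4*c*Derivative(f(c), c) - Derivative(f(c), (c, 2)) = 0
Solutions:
 f(c) = C1 + C2*erfi(sqrt(2)*c)


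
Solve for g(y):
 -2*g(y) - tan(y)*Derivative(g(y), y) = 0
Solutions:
 g(y) = C1/sin(y)^2


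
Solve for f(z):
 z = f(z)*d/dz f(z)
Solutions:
 f(z) = -sqrt(C1 + z^2)
 f(z) = sqrt(C1 + z^2)


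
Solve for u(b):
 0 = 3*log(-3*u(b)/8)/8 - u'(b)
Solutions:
 -8*Integral(1/(log(-_y) - 3*log(2) + log(3)), (_y, u(b)))/3 = C1 - b


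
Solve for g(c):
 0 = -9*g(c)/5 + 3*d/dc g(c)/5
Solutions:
 g(c) = C1*exp(3*c)


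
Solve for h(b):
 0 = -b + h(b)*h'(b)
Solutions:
 h(b) = -sqrt(C1 + b^2)
 h(b) = sqrt(C1 + b^2)


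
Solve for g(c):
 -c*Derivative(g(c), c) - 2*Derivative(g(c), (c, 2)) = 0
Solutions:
 g(c) = C1 + C2*erf(c/2)


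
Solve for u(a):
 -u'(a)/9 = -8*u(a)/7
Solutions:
 u(a) = C1*exp(72*a/7)


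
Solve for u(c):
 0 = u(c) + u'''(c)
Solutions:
 u(c) = C3*exp(-c) + (C1*sin(sqrt(3)*c/2) + C2*cos(sqrt(3)*c/2))*exp(c/2)


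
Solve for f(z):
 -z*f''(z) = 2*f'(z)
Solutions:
 f(z) = C1 + C2/z


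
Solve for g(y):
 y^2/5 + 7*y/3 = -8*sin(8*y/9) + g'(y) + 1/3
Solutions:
 g(y) = C1 + y^3/15 + 7*y^2/6 - y/3 - 9*cos(8*y/9)


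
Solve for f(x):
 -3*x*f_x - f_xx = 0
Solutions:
 f(x) = C1 + C2*erf(sqrt(6)*x/2)


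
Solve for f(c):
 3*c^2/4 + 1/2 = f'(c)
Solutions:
 f(c) = C1 + c^3/4 + c/2


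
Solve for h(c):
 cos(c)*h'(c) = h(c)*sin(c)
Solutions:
 h(c) = C1/cos(c)


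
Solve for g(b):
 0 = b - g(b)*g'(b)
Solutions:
 g(b) = -sqrt(C1 + b^2)
 g(b) = sqrt(C1 + b^2)


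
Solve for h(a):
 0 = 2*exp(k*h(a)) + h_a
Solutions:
 h(a) = Piecewise((log(1/(C1*k + 2*a*k))/k, Ne(k, 0)), (nan, True))
 h(a) = Piecewise((C1 - 2*a, Eq(k, 0)), (nan, True))


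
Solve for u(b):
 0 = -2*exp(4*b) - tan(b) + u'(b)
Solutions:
 u(b) = C1 + exp(4*b)/2 - log(cos(b))


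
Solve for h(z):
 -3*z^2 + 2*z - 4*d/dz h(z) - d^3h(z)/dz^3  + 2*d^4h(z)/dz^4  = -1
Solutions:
 h(z) = C1 + C2*exp(z*(-(12*sqrt(327) + 217)^(1/3) - 1/(12*sqrt(327) + 217)^(1/3) + 2)/12)*sin(sqrt(3)*z*(-(12*sqrt(327) + 217)^(1/3) + (12*sqrt(327) + 217)^(-1/3))/12) + C3*exp(z*(-(12*sqrt(327) + 217)^(1/3) - 1/(12*sqrt(327) + 217)^(1/3) + 2)/12)*cos(sqrt(3)*z*(-(12*sqrt(327) + 217)^(1/3) + (12*sqrt(327) + 217)^(-1/3))/12) + C4*exp(z*((12*sqrt(327) + 217)^(-1/3) + 1 + (12*sqrt(327) + 217)^(1/3))/6) - z^3/4 + z^2/4 + 5*z/8


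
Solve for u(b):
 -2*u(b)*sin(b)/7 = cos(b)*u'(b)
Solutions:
 u(b) = C1*cos(b)^(2/7)


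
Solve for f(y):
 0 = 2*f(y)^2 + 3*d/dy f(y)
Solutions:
 f(y) = 3/(C1 + 2*y)


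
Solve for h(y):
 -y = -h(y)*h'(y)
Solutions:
 h(y) = -sqrt(C1 + y^2)
 h(y) = sqrt(C1 + y^2)


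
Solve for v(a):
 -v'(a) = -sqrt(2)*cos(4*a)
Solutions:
 v(a) = C1 + sqrt(2)*sin(4*a)/4


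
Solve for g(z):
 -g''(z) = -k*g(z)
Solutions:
 g(z) = C1*exp(-sqrt(k)*z) + C2*exp(sqrt(k)*z)


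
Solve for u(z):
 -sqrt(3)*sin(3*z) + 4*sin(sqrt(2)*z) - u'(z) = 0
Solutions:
 u(z) = C1 + sqrt(3)*cos(3*z)/3 - 2*sqrt(2)*cos(sqrt(2)*z)


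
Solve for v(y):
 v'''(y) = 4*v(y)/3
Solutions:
 v(y) = C3*exp(6^(2/3)*y/3) + (C1*sin(2^(2/3)*3^(1/6)*y/2) + C2*cos(2^(2/3)*3^(1/6)*y/2))*exp(-6^(2/3)*y/6)


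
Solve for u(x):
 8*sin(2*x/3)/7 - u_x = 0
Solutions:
 u(x) = C1 - 12*cos(2*x/3)/7


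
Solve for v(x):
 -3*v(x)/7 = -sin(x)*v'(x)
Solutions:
 v(x) = C1*(cos(x) - 1)^(3/14)/(cos(x) + 1)^(3/14)


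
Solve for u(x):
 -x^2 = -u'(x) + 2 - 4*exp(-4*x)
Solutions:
 u(x) = C1 + x^3/3 + 2*x + exp(-4*x)


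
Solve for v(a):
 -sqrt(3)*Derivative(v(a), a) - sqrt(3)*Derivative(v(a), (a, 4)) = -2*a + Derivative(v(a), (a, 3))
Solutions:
 v(a) = C1 + C2*exp(a*(-4*sqrt(3) + 2*18^(1/3)/(2*sqrt(3) + 243 + sqrt(-12 + (2*sqrt(3) + 243)^2))^(1/3) + 12^(1/3)*(2*sqrt(3) + 243 + sqrt(-12 + (2*sqrt(3) + 243)^2))^(1/3))/36)*sin(2^(1/3)*3^(1/6)*a*(-2^(1/3)*3^(2/3)*(2*sqrt(3) + 243 + 9*sqrt(-4/27 + (2*sqrt(3)/9 + 27)^2))^(1/3) + 6/(2*sqrt(3) + 243 + 9*sqrt(-4/27 + (2*sqrt(3)/9 + 27)^2))^(1/3))/36) + C3*exp(a*(-4*sqrt(3) + 2*18^(1/3)/(2*sqrt(3) + 243 + sqrt(-12 + (2*sqrt(3) + 243)^2))^(1/3) + 12^(1/3)*(2*sqrt(3) + 243 + sqrt(-12 + (2*sqrt(3) + 243)^2))^(1/3))/36)*cos(2^(1/3)*3^(1/6)*a*(-2^(1/3)*3^(2/3)*(2*sqrt(3) + 243 + 9*sqrt(-4/27 + (2*sqrt(3)/9 + 27)^2))^(1/3) + 6/(2*sqrt(3) + 243 + 9*sqrt(-4/27 + (2*sqrt(3)/9 + 27)^2))^(1/3))/36) + C4*exp(-a*(2*18^(1/3)/(2*sqrt(3) + 243 + sqrt(-12 + (2*sqrt(3) + 243)^2))^(1/3) + 2*sqrt(3) + 12^(1/3)*(2*sqrt(3) + 243 + sqrt(-12 + (2*sqrt(3) + 243)^2))^(1/3))/18) + sqrt(3)*a^2/3


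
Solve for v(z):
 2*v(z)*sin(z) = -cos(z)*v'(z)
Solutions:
 v(z) = C1*cos(z)^2


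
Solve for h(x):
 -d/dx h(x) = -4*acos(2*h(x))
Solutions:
 Integral(1/acos(2*_y), (_y, h(x))) = C1 + 4*x


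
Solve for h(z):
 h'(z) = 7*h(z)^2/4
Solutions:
 h(z) = -4/(C1 + 7*z)


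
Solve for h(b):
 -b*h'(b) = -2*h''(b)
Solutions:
 h(b) = C1 + C2*erfi(b/2)


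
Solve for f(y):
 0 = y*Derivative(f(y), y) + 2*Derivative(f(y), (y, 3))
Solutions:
 f(y) = C1 + Integral(C2*airyai(-2^(2/3)*y/2) + C3*airybi(-2^(2/3)*y/2), y)


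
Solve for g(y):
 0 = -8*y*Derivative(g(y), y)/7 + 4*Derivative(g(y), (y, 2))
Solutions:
 g(y) = C1 + C2*erfi(sqrt(7)*y/7)


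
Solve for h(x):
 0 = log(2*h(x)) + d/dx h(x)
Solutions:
 Integral(1/(log(_y) + log(2)), (_y, h(x))) = C1 - x


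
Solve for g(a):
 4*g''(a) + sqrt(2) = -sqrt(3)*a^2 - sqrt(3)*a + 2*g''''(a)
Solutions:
 g(a) = C1 + C2*a + C3*exp(-sqrt(2)*a) + C4*exp(sqrt(2)*a) - sqrt(3)*a^4/48 - sqrt(3)*a^3/24 + a^2*(-sqrt(3) - sqrt(2))/8


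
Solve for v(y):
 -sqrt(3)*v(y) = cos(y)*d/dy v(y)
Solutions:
 v(y) = C1*(sin(y) - 1)^(sqrt(3)/2)/(sin(y) + 1)^(sqrt(3)/2)


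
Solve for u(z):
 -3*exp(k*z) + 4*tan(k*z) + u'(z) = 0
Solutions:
 u(z) = C1 + 3*Piecewise((exp(k*z)/k, Ne(k, 0)), (z, True)) - 4*Piecewise((-log(cos(k*z))/k, Ne(k, 0)), (0, True))


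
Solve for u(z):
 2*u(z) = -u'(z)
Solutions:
 u(z) = C1*exp(-2*z)


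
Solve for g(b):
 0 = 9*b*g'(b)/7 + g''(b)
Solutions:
 g(b) = C1 + C2*erf(3*sqrt(14)*b/14)


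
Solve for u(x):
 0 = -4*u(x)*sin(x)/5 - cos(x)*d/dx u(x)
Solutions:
 u(x) = C1*cos(x)^(4/5)


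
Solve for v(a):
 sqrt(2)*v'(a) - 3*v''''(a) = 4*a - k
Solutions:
 v(a) = C1 + C4*exp(2^(1/6)*3^(2/3)*a/3) + sqrt(2)*a^2 - sqrt(2)*a*k/2 + (C2*sin(6^(1/6)*a/2) + C3*cos(6^(1/6)*a/2))*exp(-2^(1/6)*3^(2/3)*a/6)


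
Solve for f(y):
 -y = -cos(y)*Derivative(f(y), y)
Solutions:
 f(y) = C1 + Integral(y/cos(y), y)


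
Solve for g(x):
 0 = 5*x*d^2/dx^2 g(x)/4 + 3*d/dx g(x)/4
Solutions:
 g(x) = C1 + C2*x^(2/5)


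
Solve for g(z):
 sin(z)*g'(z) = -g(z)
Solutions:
 g(z) = C1*sqrt(cos(z) + 1)/sqrt(cos(z) - 1)


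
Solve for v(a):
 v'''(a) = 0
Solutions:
 v(a) = C1 + C2*a + C3*a^2


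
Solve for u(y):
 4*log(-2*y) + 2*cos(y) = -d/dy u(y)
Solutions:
 u(y) = C1 - 4*y*log(-y) - 4*y*log(2) + 4*y - 2*sin(y)


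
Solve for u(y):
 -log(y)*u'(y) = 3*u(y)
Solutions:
 u(y) = C1*exp(-3*li(y))


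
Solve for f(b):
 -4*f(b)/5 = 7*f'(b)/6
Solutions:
 f(b) = C1*exp(-24*b/35)


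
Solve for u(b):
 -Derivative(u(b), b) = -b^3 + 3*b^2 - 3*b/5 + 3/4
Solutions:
 u(b) = C1 + b^4/4 - b^3 + 3*b^2/10 - 3*b/4


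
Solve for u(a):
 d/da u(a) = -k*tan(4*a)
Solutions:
 u(a) = C1 + k*log(cos(4*a))/4


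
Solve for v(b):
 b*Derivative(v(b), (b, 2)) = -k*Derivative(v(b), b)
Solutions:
 v(b) = C1 + b^(1 - re(k))*(C2*sin(log(b)*Abs(im(k))) + C3*cos(log(b)*im(k)))


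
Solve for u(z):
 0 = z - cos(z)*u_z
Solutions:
 u(z) = C1 + Integral(z/cos(z), z)


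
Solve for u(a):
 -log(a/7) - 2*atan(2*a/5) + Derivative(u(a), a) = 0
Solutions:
 u(a) = C1 + a*log(a) + 2*a*atan(2*a/5) - a*log(7) - a - 5*log(4*a^2 + 25)/2


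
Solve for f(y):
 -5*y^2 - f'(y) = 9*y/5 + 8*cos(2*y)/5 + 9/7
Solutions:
 f(y) = C1 - 5*y^3/3 - 9*y^2/10 - 9*y/7 - 8*sin(y)*cos(y)/5


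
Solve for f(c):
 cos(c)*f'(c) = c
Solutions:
 f(c) = C1 + Integral(c/cos(c), c)


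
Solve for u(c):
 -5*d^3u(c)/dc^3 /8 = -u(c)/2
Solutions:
 u(c) = C3*exp(10^(2/3)*c/5) + (C1*sin(10^(2/3)*sqrt(3)*c/10) + C2*cos(10^(2/3)*sqrt(3)*c/10))*exp(-10^(2/3)*c/10)


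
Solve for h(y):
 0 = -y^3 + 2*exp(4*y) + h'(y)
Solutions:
 h(y) = C1 + y^4/4 - exp(4*y)/2


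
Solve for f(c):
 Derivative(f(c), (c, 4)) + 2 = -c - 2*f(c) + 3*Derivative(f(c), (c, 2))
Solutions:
 f(c) = C1*exp(-c) + C2*exp(c) + C3*exp(-sqrt(2)*c) + C4*exp(sqrt(2)*c) - c/2 - 1


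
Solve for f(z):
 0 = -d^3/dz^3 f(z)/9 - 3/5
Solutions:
 f(z) = C1 + C2*z + C3*z^2 - 9*z^3/10


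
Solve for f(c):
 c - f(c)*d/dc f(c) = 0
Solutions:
 f(c) = -sqrt(C1 + c^2)
 f(c) = sqrt(C1 + c^2)


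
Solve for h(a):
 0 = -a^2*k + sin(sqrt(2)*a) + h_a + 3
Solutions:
 h(a) = C1 + a^3*k/3 - 3*a + sqrt(2)*cos(sqrt(2)*a)/2


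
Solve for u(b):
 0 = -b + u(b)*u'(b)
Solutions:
 u(b) = -sqrt(C1 + b^2)
 u(b) = sqrt(C1 + b^2)


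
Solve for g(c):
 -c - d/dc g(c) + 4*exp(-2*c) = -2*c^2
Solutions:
 g(c) = C1 + 2*c^3/3 - c^2/2 - 2*exp(-2*c)


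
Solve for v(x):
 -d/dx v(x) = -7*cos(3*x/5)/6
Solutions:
 v(x) = C1 + 35*sin(3*x/5)/18


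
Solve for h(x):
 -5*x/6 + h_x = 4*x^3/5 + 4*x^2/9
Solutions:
 h(x) = C1 + x^4/5 + 4*x^3/27 + 5*x^2/12


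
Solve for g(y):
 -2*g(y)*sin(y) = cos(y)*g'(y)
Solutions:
 g(y) = C1*cos(y)^2


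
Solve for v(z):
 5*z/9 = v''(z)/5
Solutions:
 v(z) = C1 + C2*z + 25*z^3/54


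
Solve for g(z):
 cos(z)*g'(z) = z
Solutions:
 g(z) = C1 + Integral(z/cos(z), z)


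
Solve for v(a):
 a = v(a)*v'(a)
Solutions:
 v(a) = -sqrt(C1 + a^2)
 v(a) = sqrt(C1 + a^2)


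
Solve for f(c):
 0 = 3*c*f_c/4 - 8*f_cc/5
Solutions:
 f(c) = C1 + C2*erfi(sqrt(15)*c/8)


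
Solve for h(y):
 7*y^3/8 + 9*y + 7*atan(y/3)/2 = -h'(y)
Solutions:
 h(y) = C1 - 7*y^4/32 - 9*y^2/2 - 7*y*atan(y/3)/2 + 21*log(y^2 + 9)/4


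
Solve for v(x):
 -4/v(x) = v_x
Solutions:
 v(x) = -sqrt(C1 - 8*x)
 v(x) = sqrt(C1 - 8*x)


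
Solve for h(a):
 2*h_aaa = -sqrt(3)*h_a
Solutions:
 h(a) = C1 + C2*sin(sqrt(2)*3^(1/4)*a/2) + C3*cos(sqrt(2)*3^(1/4)*a/2)


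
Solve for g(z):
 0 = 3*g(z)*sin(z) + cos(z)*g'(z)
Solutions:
 g(z) = C1*cos(z)^3


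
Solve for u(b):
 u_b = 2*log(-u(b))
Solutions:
 -li(-u(b)) = C1 + 2*b


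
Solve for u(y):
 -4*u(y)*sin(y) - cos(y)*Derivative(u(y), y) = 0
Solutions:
 u(y) = C1*cos(y)^4


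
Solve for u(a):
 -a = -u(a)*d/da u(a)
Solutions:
 u(a) = -sqrt(C1 + a^2)
 u(a) = sqrt(C1 + a^2)


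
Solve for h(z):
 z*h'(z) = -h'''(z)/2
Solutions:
 h(z) = C1 + Integral(C2*airyai(-2^(1/3)*z) + C3*airybi(-2^(1/3)*z), z)


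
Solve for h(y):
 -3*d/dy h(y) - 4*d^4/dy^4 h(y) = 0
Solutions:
 h(y) = C1 + C4*exp(-6^(1/3)*y/2) + (C2*sin(2^(1/3)*3^(5/6)*y/4) + C3*cos(2^(1/3)*3^(5/6)*y/4))*exp(6^(1/3)*y/4)


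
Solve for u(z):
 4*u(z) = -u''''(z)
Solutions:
 u(z) = (C1*sin(z) + C2*cos(z))*exp(-z) + (C3*sin(z) + C4*cos(z))*exp(z)


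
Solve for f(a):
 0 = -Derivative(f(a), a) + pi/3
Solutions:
 f(a) = C1 + pi*a/3


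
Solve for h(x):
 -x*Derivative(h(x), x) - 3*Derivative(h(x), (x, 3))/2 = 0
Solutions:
 h(x) = C1 + Integral(C2*airyai(-2^(1/3)*3^(2/3)*x/3) + C3*airybi(-2^(1/3)*3^(2/3)*x/3), x)


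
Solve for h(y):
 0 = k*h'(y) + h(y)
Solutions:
 h(y) = C1*exp(-y/k)


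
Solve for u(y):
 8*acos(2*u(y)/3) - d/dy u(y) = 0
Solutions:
 Integral(1/acos(2*_y/3), (_y, u(y))) = C1 + 8*y


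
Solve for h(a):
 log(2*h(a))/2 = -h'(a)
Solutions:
 2*Integral(1/(log(_y) + log(2)), (_y, h(a))) = C1 - a


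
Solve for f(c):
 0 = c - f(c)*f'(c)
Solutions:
 f(c) = -sqrt(C1 + c^2)
 f(c) = sqrt(C1 + c^2)


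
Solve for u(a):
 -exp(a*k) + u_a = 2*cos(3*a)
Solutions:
 u(a) = C1 + 2*sin(3*a)/3 + exp(a*k)/k


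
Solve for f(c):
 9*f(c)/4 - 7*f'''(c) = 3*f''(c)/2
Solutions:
 f(c) = C1*exp(-c*((21*sqrt(439) + 440)^(-1/3) + 2 + (21*sqrt(439) + 440)^(1/3))/28)*sin(sqrt(3)*c*(-(21*sqrt(439) + 440)^(1/3) + (21*sqrt(439) + 440)^(-1/3))/28) + C2*exp(-c*((21*sqrt(439) + 440)^(-1/3) + 2 + (21*sqrt(439) + 440)^(1/3))/28)*cos(sqrt(3)*c*(-(21*sqrt(439) + 440)^(1/3) + (21*sqrt(439) + 440)^(-1/3))/28) + C3*exp(c*(-1 + (21*sqrt(439) + 440)^(-1/3) + (21*sqrt(439) + 440)^(1/3))/14)


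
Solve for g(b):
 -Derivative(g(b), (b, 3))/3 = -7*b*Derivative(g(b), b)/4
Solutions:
 g(b) = C1 + Integral(C2*airyai(42^(1/3)*b/2) + C3*airybi(42^(1/3)*b/2), b)


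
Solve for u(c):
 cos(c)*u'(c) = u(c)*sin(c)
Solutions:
 u(c) = C1/cos(c)


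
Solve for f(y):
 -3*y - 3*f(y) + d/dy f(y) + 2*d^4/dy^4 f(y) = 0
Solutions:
 f(y) = C1*exp(y*(-4 - 4*2^(2/3)/(67 + 9*sqrt(57))^(1/3) + 2^(1/3)*(67 + 9*sqrt(57))^(1/3))/12)*sin(2^(1/3)*sqrt(3)*y*(4*2^(1/3)/(67 + 9*sqrt(57))^(1/3) + (67 + 9*sqrt(57))^(1/3))/12) + C2*exp(y*(-4 - 4*2^(2/3)/(67 + 9*sqrt(57))^(1/3) + 2^(1/3)*(67 + 9*sqrt(57))^(1/3))/12)*cos(2^(1/3)*sqrt(3)*y*(4*2^(1/3)/(67 + 9*sqrt(57))^(1/3) + (67 + 9*sqrt(57))^(1/3))/12) + C3*exp(y) + C4*exp(y*(-2^(1/3)*(67 + 9*sqrt(57))^(1/3) - 2 + 4*2^(2/3)/(67 + 9*sqrt(57))^(1/3))/6) - y - 1/3


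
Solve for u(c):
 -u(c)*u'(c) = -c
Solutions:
 u(c) = -sqrt(C1 + c^2)
 u(c) = sqrt(C1 + c^2)


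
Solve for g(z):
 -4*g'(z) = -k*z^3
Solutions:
 g(z) = C1 + k*z^4/16


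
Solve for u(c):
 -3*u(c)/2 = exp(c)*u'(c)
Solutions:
 u(c) = C1*exp(3*exp(-c)/2)


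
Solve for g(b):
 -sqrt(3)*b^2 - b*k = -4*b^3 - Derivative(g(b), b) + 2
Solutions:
 g(b) = C1 - b^4 + sqrt(3)*b^3/3 + b^2*k/2 + 2*b


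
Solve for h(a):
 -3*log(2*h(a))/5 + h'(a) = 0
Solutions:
 -5*Integral(1/(log(_y) + log(2)), (_y, h(a)))/3 = C1 - a


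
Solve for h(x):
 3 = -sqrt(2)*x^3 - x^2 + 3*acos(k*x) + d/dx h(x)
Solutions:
 h(x) = C1 + sqrt(2)*x^4/4 + x^3/3 + 3*x - 3*Piecewise((x*acos(k*x) - sqrt(-k^2*x^2 + 1)/k, Ne(k, 0)), (pi*x/2, True))


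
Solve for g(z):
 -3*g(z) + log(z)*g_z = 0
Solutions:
 g(z) = C1*exp(3*li(z))


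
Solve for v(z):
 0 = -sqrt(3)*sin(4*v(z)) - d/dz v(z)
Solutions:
 v(z) = -acos((-C1 - exp(8*sqrt(3)*z))/(C1 - exp(8*sqrt(3)*z)))/4 + pi/2
 v(z) = acos((-C1 - exp(8*sqrt(3)*z))/(C1 - exp(8*sqrt(3)*z)))/4


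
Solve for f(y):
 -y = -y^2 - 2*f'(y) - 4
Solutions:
 f(y) = C1 - y^3/6 + y^2/4 - 2*y


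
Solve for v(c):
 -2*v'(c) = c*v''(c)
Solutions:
 v(c) = C1 + C2/c


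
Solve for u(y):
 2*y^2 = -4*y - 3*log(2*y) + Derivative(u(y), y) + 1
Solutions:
 u(y) = C1 + 2*y^3/3 + 2*y^2 + 3*y*log(y) - 4*y + y*log(8)


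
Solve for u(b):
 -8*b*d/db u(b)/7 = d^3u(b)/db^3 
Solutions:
 u(b) = C1 + Integral(C2*airyai(-2*7^(2/3)*b/7) + C3*airybi(-2*7^(2/3)*b/7), b)
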